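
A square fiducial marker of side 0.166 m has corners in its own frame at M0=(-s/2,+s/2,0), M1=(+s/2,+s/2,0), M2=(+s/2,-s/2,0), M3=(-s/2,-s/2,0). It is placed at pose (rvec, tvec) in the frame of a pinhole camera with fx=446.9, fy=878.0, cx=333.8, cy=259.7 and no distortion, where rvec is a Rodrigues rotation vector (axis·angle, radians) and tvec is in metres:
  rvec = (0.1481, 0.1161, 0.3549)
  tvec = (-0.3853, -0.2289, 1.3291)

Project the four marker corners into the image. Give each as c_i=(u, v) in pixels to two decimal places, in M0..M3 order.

Intrinsics K: fx=446.9, fy=878.0, cx=333.8, cy=259.7
Marker side s = 0.166 m; corners in marker frame (Z=0):
  M0 = (-0.0830, +0.0830, 0)
  M1 = (+0.0830, +0.0830, 0)
  M2 = (+0.0830, -0.0830, 0)
  M3 = (-0.0830, -0.0830, 0)
rvec = (0.1481, 0.1161, 0.3549), |rvec| = θ = 0.40170 rad = 23.016°
Rodrigues: sinθ=0.39099, 1−cosθ=0.07960; R = I + sinθ·[k]× + (1−cosθ)·[k]×²:
    [+0.93122 -0.33695 +0.13893]
    [+0.35391 +0.92705 -0.12382]
    [-0.08707 +0.16448 +0.98253]
t = (-0.3853, -0.2289, 1.3291) m
M0: Pc = R·M0+t = (-0.49056, -0.18133, +1.34998); u = 446.9·(-0.49056)/1.34998 + 333.8 = 171.4046, v = 878.0·(-0.18133)/1.34998 + 259.7 = 141.7664
M1: Pc = R·M1+t = (-0.33598, -0.12258, +1.33552); u = 446.9·(-0.33598)/1.33552 + 333.8 = 221.3740, v = 878.0·(-0.12258)/1.33552 + 259.7 = 179.1132
M2: Pc = R·M2+t = (-0.28004, -0.27647, +1.30822); u = 446.9·(-0.28004)/1.30822 + 333.8 = 238.1351, v = 878.0·(-0.27647)/1.30822 + 259.7 = 74.1499
M3: Pc = R·M3+t = (-0.43462, -0.33522, +1.32268); u = 446.9·(-0.43462)/1.32268 + 333.8 = 186.9511, v = 878.0·(-0.33522)/1.32268 + 259.7 = 37.1792

c0=(171.40, 141.77) c1=(221.37, 179.11) c2=(238.14, 74.15) c3=(186.95, 37.18)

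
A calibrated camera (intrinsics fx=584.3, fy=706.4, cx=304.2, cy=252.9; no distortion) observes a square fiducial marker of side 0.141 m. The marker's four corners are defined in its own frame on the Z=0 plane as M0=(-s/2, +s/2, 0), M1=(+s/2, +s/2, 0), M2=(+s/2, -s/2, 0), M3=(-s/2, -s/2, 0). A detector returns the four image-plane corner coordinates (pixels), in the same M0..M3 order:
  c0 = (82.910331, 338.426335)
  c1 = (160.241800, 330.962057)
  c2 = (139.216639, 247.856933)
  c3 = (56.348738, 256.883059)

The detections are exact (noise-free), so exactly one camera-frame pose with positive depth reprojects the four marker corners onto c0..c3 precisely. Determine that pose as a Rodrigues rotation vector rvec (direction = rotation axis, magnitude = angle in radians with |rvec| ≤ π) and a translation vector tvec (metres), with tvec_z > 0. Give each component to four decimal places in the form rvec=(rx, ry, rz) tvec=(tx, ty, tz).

rvec=(0.5423, 0.0570, -0.1073) tvec=(-0.3306, 0.0593, 0.9941)

Intrinsics K: fx=584.3, fy=706.4, cx=304.2, cy=252.9
Marker side s = 0.141 m; corners in marker frame (Z=0):
  M0 = (-0.0705, +0.0705, 0)
  M1 = (+0.0705, +0.0705, 0)
  M2 = (+0.0705, -0.0705, 0)
  M3 = (-0.0705, -0.0705, 0)
Detected image corners:
  c0 = (82.910331, 338.426335) px
  c1 = (160.241800, 330.962057) px
  c2 = (139.216639, 247.856933) px
  c3 = (56.348738, 256.883059) px
Planar DLT: solve 8×8 A·h = b for H (H[2,2]=1):
  H  [+558.26831 +225.33159 +109.87688]
  H  [-82.63487 +734.95470 +295.05030]
  H  [-0.08299 +0.51486 +1.00000]
B = K⁻¹H; ‖b₁‖=1.005888, ‖b₂‖=1.005888; λ = 2/(‖b₁‖+‖b₂‖) = 0.994147, sign → tz>0 ⇒ λ=+0.994147
r₁ = λ·B[:,0] = (+0.99281,-0.08676,-0.08250); r₂ = λ·B[:,1] = (+0.11691,+0.85109,+0.51184)
r₃ = r₁×r₂ = (+0.02581,-0.51781,+0.85511); SVD([r₁ r₂ r₃]) → R = UVᵀ:
  R  [+0.99281 +0.11691 +0.02581]
  R  [-0.08676 +0.85109 -0.51781]
  R  [-0.08250 +0.51184 +0.85511]
t = (-0.33063, +0.05932, +0.99415) m
tr R = 2.699001; θ = arccos((tr R − 1)/2) = 0.555759 rad = 31.843°
axis k = ((R−Rᵀ)₃₂, (R−Rᵀ)₁₃, (R−Rᵀ)₂₁) / (2 sinθ) = (+0.975812, +0.102646, -0.193017)
rvec = θ·k = (+0.542316, +0.057046, -0.107271)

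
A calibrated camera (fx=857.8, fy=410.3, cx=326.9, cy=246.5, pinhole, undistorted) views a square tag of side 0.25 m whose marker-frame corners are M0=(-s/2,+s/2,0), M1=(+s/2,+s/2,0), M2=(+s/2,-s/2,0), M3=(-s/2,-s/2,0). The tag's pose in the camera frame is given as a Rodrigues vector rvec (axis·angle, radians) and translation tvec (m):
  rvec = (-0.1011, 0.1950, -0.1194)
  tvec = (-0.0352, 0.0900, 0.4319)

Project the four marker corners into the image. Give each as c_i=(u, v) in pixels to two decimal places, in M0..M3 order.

Intrinsics K: fx=857.8, fy=410.3, cx=326.9, cy=246.5
Marker side s = 0.25 m; corners in marker frame (Z=0):
  M0 = (-0.1250, +0.1250, 0)
  M1 = (+0.1250, +0.1250, 0)
  M2 = (+0.1250, -0.1250, 0)
  M3 = (-0.1250, -0.1250, 0)
rvec = (-0.1011, 0.1950, -0.1194), |rvec| = θ = 0.25001 rad = 14.324°
Rodrigues: sinθ=0.24741, 1−cosθ=0.03109; R = I + sinθ·[k]× + (1−cosθ)·[k]×²:
    [+0.97400 +0.10835 +0.19898]
    [-0.12797 +0.98782 +0.08847]
    [-0.18697 -0.11163 +0.97600]
t = (-0.0352, 0.0900, 0.4319) m
M0: Pc = R·M0+t = (-0.14341, +0.22947, +0.44132); u = 857.8·(-0.14341)/0.44132 + 326.9 = 48.1598, v = 410.3·(+0.22947)/0.44132 + 246.5 = 459.8456
M1: Pc = R·M1+t = (+0.10009, +0.19748, +0.39457); u = 857.8·(+0.10009)/0.39457 + 326.9 = 544.5022, v = 410.3·(+0.19748)/0.39457 + 246.5 = 451.8527
M2: Pc = R·M2+t = (+0.07301, -0.04947, +0.42248); u = 857.8·(+0.07301)/0.42248 + 326.9 = 475.1282, v = 410.3·(-0.04947)/0.42248 + 246.5 = 198.4527
M3: Pc = R·M3+t = (-0.17049, -0.01748, +0.46923); u = 857.8·(-0.17049)/0.46923 + 326.9 = 15.2171, v = 410.3·(-0.01748)/0.46923 + 246.5 = 231.2131

c0=(48.16, 459.85) c1=(544.50, 451.85) c2=(475.13, 198.45) c3=(15.22, 231.21)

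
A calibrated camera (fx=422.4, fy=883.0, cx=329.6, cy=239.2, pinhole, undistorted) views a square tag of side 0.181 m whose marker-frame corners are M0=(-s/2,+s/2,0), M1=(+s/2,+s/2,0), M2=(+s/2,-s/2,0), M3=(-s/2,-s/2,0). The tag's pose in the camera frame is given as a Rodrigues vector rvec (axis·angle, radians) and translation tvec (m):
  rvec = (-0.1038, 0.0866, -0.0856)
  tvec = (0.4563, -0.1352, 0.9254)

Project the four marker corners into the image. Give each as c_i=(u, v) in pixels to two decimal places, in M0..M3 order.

Intrinsics K: fx=422.4, fy=883.0, cx=329.6, cy=239.2
Marker side s = 0.181 m; corners in marker frame (Z=0):
  M0 = (-0.0905, +0.0905, 0)
  M1 = (+0.0905, +0.0905, 0)
  M2 = (+0.0905, -0.0905, 0)
  M3 = (-0.0905, -0.0905, 0)
rvec = (-0.1038, 0.0866, -0.0856), |rvec| = θ = 0.16000 rad = 9.168°
Rodrigues: sinθ=0.15932, 1−cosθ=0.01277; R = I + sinθ·[k]× + (1−cosθ)·[k]×²:
    [+0.99260 +0.08075 +0.09066]
    [-0.08972 +0.99097 +0.09966]
    [-0.08180 -0.10706 +0.99088]
t = (0.4563, -0.1352, 0.9254) m
M0: Pc = R·M0+t = (+0.37378, -0.03740, +0.92311); u = 422.4·(+0.37378)/0.92311 + 329.6 = 500.6336, v = 883.0·(-0.03740)/0.92311 + 239.2 = 203.4274
M1: Pc = R·M1+t = (+0.55344, -0.05364, +0.90831); u = 422.4·(+0.55344)/0.90831 + 329.6 = 586.9711, v = 883.0·(-0.05364)/0.90831 + 239.2 = 187.0575
M2: Pc = R·M2+t = (+0.53882, -0.23300, +0.92769); u = 422.4·(+0.53882)/0.92769 + 329.6 = 574.9402, v = 883.0·(-0.23300)/0.92769 + 239.2 = 17.4212
M3: Pc = R·M3+t = (+0.35916, -0.21676, +0.94249); u = 422.4·(+0.35916)/0.94249 + 329.6 = 490.5669, v = 883.0·(-0.21676)/0.94249 + 239.2 = 36.1194

c0=(500.63, 203.43) c1=(586.97, 187.06) c2=(574.94, 17.42) c3=(490.57, 36.12)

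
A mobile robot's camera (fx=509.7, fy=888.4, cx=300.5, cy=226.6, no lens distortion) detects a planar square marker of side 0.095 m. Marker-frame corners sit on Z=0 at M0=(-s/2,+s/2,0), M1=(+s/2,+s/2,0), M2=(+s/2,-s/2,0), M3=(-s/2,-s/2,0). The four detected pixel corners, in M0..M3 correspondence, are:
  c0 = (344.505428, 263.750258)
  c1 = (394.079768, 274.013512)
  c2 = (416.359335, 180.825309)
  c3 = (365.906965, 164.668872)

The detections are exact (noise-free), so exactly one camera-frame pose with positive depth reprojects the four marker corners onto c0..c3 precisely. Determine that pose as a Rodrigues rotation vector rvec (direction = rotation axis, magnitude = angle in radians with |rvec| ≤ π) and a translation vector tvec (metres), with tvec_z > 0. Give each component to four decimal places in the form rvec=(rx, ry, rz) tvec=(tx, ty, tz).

Intrinsics K: fx=509.7, fy=888.4, cx=300.5, cy=226.6
Marker side s = 0.095 m; corners in marker frame (Z=0):
  M0 = (-0.0475, +0.0475, 0)
  M1 = (+0.0475, +0.0475, 0)
  M2 = (+0.0475, -0.0475, 0)
  M3 = (-0.0475, -0.0475, 0)
Detected image corners:
  c0 = (344.505428, 263.750258) px
  c1 = (394.079768, 274.013512) px
  c2 = (416.359335, 180.825309) px
  c3 = (365.906965, 164.668872) px
Planar DLT: solve 8×8 A·h = b for H (H[2,2]=1):
  H  [+748.70523 -62.66890 +380.67918]
  H  [+267.53307 +1108.28054 +222.00296]
  H  [+0.58479 +0.44017 +1.00000]
B = K⁻¹H; ‖b₁‖=1.276235, ‖b₂‖=1.276235; λ = 2/(‖b₁‖+‖b₂‖) = 0.783555, sign → tz>0 ⇒ λ=+0.783555
r₁ = λ·B[:,0] = (+0.88083,+0.11908,+0.45822); r₂ = λ·B[:,1] = (-0.29968,+0.88951,+0.34490)
r₃ = r₁×r₂ = (-0.36652,-0.44112,+0.81920); SVD([r₁ r₂ r₃]) → R = UVᵀ:
  R  [+0.88083 -0.29968 -0.36652]
  R  [+0.11908 +0.88951 -0.44112]
  R  [+0.45822 +0.34490 +0.81920]
t = (+0.12326, -0.00405, +0.78355) m
tr R = 2.589536; θ = arccos((tr R − 1)/2) = 0.652171 rad = 37.367°
axis k = ((R−Rᵀ)₃₂, (R−Rᵀ)₁₃, (R−Rᵀ)₂₁) / (2 sinθ) = (+0.647553, -0.679450, +0.344996)
rvec = θ·k = (+0.422316, -0.443118, +0.224996)

rvec=(0.4223, -0.4431, 0.2250) tvec=(0.1233, -0.0041, 0.7836)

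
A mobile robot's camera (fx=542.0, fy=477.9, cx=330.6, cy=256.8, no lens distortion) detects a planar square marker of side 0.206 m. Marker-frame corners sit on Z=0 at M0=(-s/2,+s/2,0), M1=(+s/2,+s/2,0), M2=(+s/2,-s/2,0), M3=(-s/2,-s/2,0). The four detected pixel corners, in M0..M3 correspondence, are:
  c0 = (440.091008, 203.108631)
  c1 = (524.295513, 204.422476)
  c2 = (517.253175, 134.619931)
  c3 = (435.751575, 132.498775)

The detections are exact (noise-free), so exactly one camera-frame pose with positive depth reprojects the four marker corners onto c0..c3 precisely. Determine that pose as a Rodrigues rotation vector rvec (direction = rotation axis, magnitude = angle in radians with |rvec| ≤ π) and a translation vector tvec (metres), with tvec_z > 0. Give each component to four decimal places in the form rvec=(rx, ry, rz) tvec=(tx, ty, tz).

rvec=(-0.2155, -0.0793, 0.0000) tvec=(0.3613, -0.2441, 1.3147)

Intrinsics K: fx=542.0, fy=477.9, cx=330.6, cy=256.8
Marker side s = 0.206 m; corners in marker frame (Z=0):
  M0 = (-0.1030, +0.1030, 0)
  M1 = (+0.1030, +0.1030, 0)
  M2 = (+0.1030, -0.1030, 0)
  M3 = (-0.1030, -0.1030, 0)
Detected image corners:
  c0 = (440.091008, 203.108631) px
  c1 = (524.295513, 204.422476) px
  c2 = (517.253175, 134.619931) px
  c3 = (435.751575, 132.498775) px
Planar DLT: solve 8×8 A·h = b for H (H[2,2]=1):
  H  [+430.75244 -50.21388 +479.55534]
  H  [+18.45546 +313.39203 +168.08031]
  H  [+0.05980 -0.16247 +1.00000]
B = K⁻¹H; ‖b₁‖=0.760655, ‖b₂‖=0.760655; λ = 2/(‖b₁‖+‖b₂‖) = 1.314657, sign → tz>0 ⇒ λ=+1.314657
r₁ = λ·B[:,0] = (+0.99687,+0.00853,+0.07861); r₂ = λ·B[:,1] = (+0.00849,+0.97689,-0.21359)
r₃ = r₁×r₂ = (-0.07862,+0.21359,+0.97375); SVD([r₁ r₂ r₃]) → R = UVᵀ:
  R  [+0.99687 +0.00849 -0.07862]
  R  [+0.00853 +0.97689 +0.21359]
  R  [+0.07861 -0.21359 +0.97375]
t = (+0.36130, -0.24406, +1.31466) m
tr R = 2.947509; θ = arccos((tr R − 1)/2) = 0.229612 rad = 13.156°
axis k = ((R−Rᵀ)₃₂, (R−Rᵀ)₁₃, (R−Rᵀ)₂₁) / (2 sinθ) = (-0.938455, -0.345400, +0.000090)
rvec = θ·k = (-0.215481, -0.079308, +0.000021)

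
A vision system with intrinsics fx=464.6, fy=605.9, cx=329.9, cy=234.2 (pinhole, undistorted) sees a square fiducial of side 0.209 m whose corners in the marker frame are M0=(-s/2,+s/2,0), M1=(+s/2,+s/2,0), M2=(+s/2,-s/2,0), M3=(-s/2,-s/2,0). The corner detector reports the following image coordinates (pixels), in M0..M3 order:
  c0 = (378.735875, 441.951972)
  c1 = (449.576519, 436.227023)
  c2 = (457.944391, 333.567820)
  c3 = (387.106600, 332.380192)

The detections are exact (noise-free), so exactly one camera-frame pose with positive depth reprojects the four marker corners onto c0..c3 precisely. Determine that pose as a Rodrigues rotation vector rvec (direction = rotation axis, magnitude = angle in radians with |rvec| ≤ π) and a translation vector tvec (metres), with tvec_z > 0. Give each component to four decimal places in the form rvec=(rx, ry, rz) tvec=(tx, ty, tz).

Intrinsics K: fx=464.6, fy=605.9, cx=329.9, cy=234.2
Marker side s = 0.209 m; corners in marker frame (Z=0):
  M0 = (-0.1045, +0.1045, 0)
  M1 = (+0.1045, +0.1045, 0)
  M2 = (+0.1045, -0.1045, 0)
  M3 = (-0.1045, -0.1045, 0)
Detected image corners:
  c0 = (378.735875, 441.951972) px
  c1 = (449.576519, 436.227023) px
  c2 = (457.944391, 333.567820) px
  c3 = (387.106600, 332.380192) px
Planar DLT: solve 8×8 A·h = b for H (H[2,2]=1):
  H  [+469.66237 -24.68112 +419.48135]
  H  [+109.70482 +521.36626 +386.19833]
  H  [+0.31247 +0.03672 +1.00000]
B = K⁻¹H; ‖b₁‖=0.850778, ‖b₂‖=0.850778; λ = 2/(‖b₁‖+‖b₂‖) = 1.175394, sign → tz>0 ⇒ λ=+1.175394
r₁ = λ·B[:,0] = (+0.92741,+0.07085,+0.36727); r₂ = λ·B[:,1] = (-0.09309,+0.99472,+0.04317)
r₃ = r₁×r₂ = (-0.36228,-0.07422,+0.92911); SVD([r₁ r₂ r₃]) → R = UVᵀ:
  R  [+0.92741 -0.09309 -0.36228]
  R  [+0.07085 +0.99472 -0.07422]
  R  [+0.36727 +0.04317 +0.92911]
t = (+0.22663, +0.29486, +1.17539) m
tr R = 2.851242; θ = arccos((tr R − 1)/2) = 0.388124 rad = 22.238°
axis k = ((R−Rᵀ)₃₂, (R−Rᵀ)₁₃, (R−Rᵀ)₂₁) / (2 sinθ) = (+0.155088, -0.963863, +0.216600)
rvec = θ·k = (+0.060193, -0.374098, +0.084068)

rvec=(0.0602, -0.3741, 0.0841) tvec=(0.2266, 0.2949, 1.1754)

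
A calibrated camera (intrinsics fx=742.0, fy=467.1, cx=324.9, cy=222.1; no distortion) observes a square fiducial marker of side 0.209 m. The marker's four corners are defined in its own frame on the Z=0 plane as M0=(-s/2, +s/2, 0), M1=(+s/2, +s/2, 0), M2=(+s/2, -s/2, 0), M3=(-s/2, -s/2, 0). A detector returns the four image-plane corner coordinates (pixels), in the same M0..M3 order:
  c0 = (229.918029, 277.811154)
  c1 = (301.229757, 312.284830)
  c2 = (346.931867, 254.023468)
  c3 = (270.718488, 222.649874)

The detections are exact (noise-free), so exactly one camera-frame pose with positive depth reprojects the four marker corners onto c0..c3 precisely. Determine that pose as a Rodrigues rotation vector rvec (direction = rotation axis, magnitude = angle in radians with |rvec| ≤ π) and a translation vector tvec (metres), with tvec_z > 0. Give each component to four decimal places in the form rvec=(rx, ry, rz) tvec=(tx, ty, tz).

Intrinsics K: fx=742.0, fy=467.1, cx=324.9, cy=222.1
Marker side s = 0.209 m; corners in marker frame (Z=0):
  M0 = (-0.1045, +0.1045, 0)
  M1 = (+0.1045, +0.1045, 0)
  M2 = (+0.1045, -0.1045, 0)
  M3 = (-0.1045, -0.1045, 0)
Detected image corners:
  c0 = (229.918029, 277.811154) px
  c1 = (301.229757, 312.284830) px
  c2 = (346.931867, 254.023468) px
  c3 = (270.718488, 222.649874) px
Planar DLT: solve 8×8 A·h = b for H (H[2,2]=1):
  H  [+257.18989 -171.27100 +285.63926]
  H  [+68.85955 +303.83509 +266.48361]
  H  [-0.33284 +0.12279 +1.00000]
B = K⁻¹H; ‖b₁‖=0.668307, ‖b₂‖=0.668307; λ = 2/(‖b₁‖+‖b₂‖) = 1.496318, sign → tz>0 ⇒ λ=+1.496318
r₁ = λ·B[:,0] = (+0.73672,+0.45739,-0.49803); r₂ = λ·B[:,1] = (-0.42584,+0.88595,+0.18373)
r₃ = r₁×r₂ = (+0.52527,+0.07672,+0.84747); SVD([r₁ r₂ r₃]) → R = UVᵀ:
  R  [+0.73672 -0.42584 +0.52527]
  R  [+0.45739 +0.88595 +0.07672]
  R  [-0.49803 +0.18373 +0.84747]
t = (-0.07917, +0.14218, +1.49632) m
tr R = 2.470143; θ = arccos((tr R − 1)/2) = 0.745024 rad = 42.687°
axis k = ((R−Rᵀ)₃₂, (R−Rᵀ)₁₃, (R−Rᵀ)₂₁) / (2 sinθ) = (+0.078919, +0.754655, +0.651359)
rvec = θ·k = (+0.058797, +0.562236, +0.485278)

rvec=(0.0588, 0.5622, 0.4853) tvec=(-0.0792, 0.1422, 1.4963)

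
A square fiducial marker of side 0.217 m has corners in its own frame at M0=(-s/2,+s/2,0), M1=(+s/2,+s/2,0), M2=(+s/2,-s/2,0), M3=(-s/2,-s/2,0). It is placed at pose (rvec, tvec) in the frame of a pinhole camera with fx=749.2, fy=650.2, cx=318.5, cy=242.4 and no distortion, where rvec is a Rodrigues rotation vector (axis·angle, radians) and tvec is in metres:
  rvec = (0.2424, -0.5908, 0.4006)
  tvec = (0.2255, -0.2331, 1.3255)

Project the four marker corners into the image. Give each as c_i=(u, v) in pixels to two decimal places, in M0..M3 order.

c0=(375.24, 156.66) c1=(458.01, 194.17) c2=(511.37, 101.60) c3=(432.46, 54.03)

Intrinsics K: fx=749.2, fy=650.2, cx=318.5, cy=242.4
Marker side s = 0.217 m; corners in marker frame (Z=0):
  M0 = (-0.1085, +0.1085, 0)
  M1 = (+0.1085, +0.1085, 0)
  M2 = (+0.1085, -0.1085, 0)
  M3 = (-0.1085, -0.1085, 0)
rvec = (0.2424, -0.5908, 0.4006), |rvec| = θ = 0.75385 rad = 43.192°
Rodrigues: sinθ=0.68445, 1−cosθ=0.27094; R = I + sinθ·[k]× + (1−cosθ)·[k]×²:
    [+0.75708 -0.43200 -0.49012]
    [+0.29544 +0.89547 -0.33292]
    [+0.58271 +0.10725 +0.80557]
t = (0.2255, -0.2331, 1.3255) m
M0: Pc = R·M0+t = (+0.09649, -0.16800, +1.27391); u = 749.2·(+0.09649)/1.27391 + 318.5 = 375.2440, v = 650.2·(-0.16800)/1.27391 + 242.4 = 156.6552
M1: Pc = R·M1+t = (+0.26077, -0.10389, +1.40036); u = 749.2·(+0.26077)/1.40036 + 318.5 = 458.0138, v = 650.2·(-0.10389)/1.40036 + 242.4 = 194.1651
M2: Pc = R·M2+t = (+0.35451, -0.29820, +1.37709); u = 749.2·(+0.35451)/1.37709 + 318.5 = 511.3725, v = 650.2·(-0.29820)/1.37709 + 242.4 = 101.6015
M3: Pc = R·M3+t = (+0.19023, -0.36231, +1.25064); u = 749.2·(+0.19023)/1.25064 + 318.5 = 432.4574, v = 650.2·(-0.36231)/1.25064 + 242.4 = 54.0348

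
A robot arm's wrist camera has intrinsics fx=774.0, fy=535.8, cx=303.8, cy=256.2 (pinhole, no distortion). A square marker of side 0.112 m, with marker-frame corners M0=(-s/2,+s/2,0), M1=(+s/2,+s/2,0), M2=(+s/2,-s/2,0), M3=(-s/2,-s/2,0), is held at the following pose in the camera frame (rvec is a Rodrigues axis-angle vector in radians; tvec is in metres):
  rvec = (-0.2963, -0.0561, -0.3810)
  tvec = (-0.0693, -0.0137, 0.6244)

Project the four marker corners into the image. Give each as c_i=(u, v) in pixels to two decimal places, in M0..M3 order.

Intrinsics K: fx=774.0, fy=535.8, cx=303.8, cy=256.2
Marker side s = 0.112 m; corners in marker frame (Z=0):
  M0 = (-0.0560, +0.0560, 0)
  M1 = (+0.0560, +0.0560, 0)
  M2 = (+0.0560, -0.0560, 0)
  M3 = (-0.0560, -0.0560, 0)
rvec = (-0.2963, -0.0561, -0.3810), |rvec| = θ = 0.48590 rad = 27.840°
Rodrigues: sinθ=0.46701, 1−cosθ=0.11575; R = I + sinθ·[k]× + (1−cosθ)·[k]×²:
    [+0.92729 +0.37433 +0.00142]
    [-0.35803 +0.88580 +0.29526]
    [+0.10926 -0.27430 +0.95542]
t = (-0.0693, -0.0137, 0.6244) m
M0: Pc = R·M0+t = (-0.10027, +0.05595, +0.60292); u = 774.0·(-0.10027)/0.60292 + 303.8 = 175.0837, v = 535.8·(+0.05595)/0.60292 + 256.2 = 305.9254
M1: Pc = R·M1+t = (+0.00359, +0.01585, +0.61516); u = 774.0·(+0.00359)/0.61516 + 303.8 = 308.3183, v = 535.8·(+0.01585)/0.61516 + 256.2 = 270.0093
M2: Pc = R·M2+t = (-0.03833, -0.08335, +0.64588); u = 774.0·(-0.03833)/0.64588 + 303.8 = 257.8616, v = 535.8·(-0.08335)/0.64588 + 256.2 = 187.0519
M3: Pc = R·M3+t = (-0.14219, -0.04325, +0.63364); u = 774.0·(-0.14219)/0.63364 + 303.8 = 130.1122, v = 535.8·(-0.04325)/0.63364 + 256.2 = 219.6244

c0=(175.08, 305.93) c1=(308.32, 270.01) c2=(257.86, 187.05) c3=(130.11, 219.62)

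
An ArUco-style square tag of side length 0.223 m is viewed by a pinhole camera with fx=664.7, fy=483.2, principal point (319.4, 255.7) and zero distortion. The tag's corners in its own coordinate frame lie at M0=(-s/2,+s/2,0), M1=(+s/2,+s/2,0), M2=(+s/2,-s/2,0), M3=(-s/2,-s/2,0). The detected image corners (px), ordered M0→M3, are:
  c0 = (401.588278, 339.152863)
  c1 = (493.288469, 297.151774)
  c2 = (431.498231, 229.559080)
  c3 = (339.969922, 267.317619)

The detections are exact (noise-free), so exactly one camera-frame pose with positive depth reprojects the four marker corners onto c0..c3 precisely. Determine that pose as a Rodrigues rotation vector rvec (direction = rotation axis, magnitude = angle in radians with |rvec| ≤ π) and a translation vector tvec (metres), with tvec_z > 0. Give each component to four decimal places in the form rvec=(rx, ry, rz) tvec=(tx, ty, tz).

rvec=(-0.2487, -0.2024, -0.5266) tvec=(0.1923, 0.0721, 1.3087)

Intrinsics K: fx=664.7, fy=483.2, cx=319.4, cy=255.7
Marker side s = 0.223 m; corners in marker frame (Z=0):
  M0 = (-0.1115, +0.1115, 0)
  M1 = (+0.1115, +0.1115, 0)
  M2 = (+0.1115, -0.1115, 0)
  M3 = (-0.1115, -0.1115, 0)
Detected image corners:
  c0 = (401.588278, 339.152863) px
  c1 = (493.288469, 297.151774) px
  c2 = (431.498231, 229.559080) px
  c3 = (339.969922, 267.317619) px
Planar DLT: solve 8×8 A·h = b for H (H[2,2]=1):
  H  [+491.43968 +218.90534 +417.09732]
  H  [-123.86164 +273.10450 +282.32579]
  H  [+0.19352 -0.13876 +1.00000]
B = K⁻¹H; ‖b₁‖=0.764144, ‖b₂‖=0.764144; λ = 2/(‖b₁‖+‖b₂‖) = 1.308653, sign → tz>0 ⇒ λ=+1.308653
r₁ = λ·B[:,0] = (+0.84585,-0.46947,+0.25326); r₂ = λ·B[:,1] = (+0.51823,+0.83574,-0.18158)
r₃ = r₁×r₂ = (-0.12641,+0.28484,+0.95020); SVD([r₁ r₂ r₃]) → R = UVᵀ:
  R  [+0.84585 +0.51823 -0.12641]
  R  [-0.46947 +0.83574 +0.28484]
  R  [+0.25326 -0.18158 +0.95020]
t = (+0.19235, +0.07211, +1.30865) m
tr R = 2.631792; θ = arccos((tr R − 1)/2) = 0.616519 rad = 35.324°
axis k = ((R−Rᵀ)₃₂, (R−Rᵀ)₁₃, (R−Rᵀ)₂₁) / (2 sinθ) = (-0.403339, -0.328316, -0.854123)
rvec = θ·k = (-0.248666, -0.202413, -0.526583)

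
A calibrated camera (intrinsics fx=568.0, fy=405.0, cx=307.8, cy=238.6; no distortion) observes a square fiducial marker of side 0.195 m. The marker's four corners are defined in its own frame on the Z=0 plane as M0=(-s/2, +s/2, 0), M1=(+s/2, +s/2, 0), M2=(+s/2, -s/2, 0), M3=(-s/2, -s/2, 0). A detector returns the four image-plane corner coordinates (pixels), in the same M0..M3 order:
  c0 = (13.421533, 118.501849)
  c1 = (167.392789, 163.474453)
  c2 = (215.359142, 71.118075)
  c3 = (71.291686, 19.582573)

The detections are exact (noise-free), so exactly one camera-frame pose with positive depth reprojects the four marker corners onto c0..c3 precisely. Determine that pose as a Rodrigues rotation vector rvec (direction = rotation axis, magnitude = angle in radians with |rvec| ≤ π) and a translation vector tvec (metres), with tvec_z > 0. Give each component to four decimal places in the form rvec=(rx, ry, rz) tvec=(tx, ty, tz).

Intrinsics K: fx=568.0, fy=405.0, cx=307.8, cy=238.6
Marker side s = 0.195 m; corners in marker frame (Z=0):
  M0 = (-0.0975, +0.0975, 0)
  M1 = (+0.0975, +0.0975, 0)
  M2 = (+0.0975, -0.0975, 0)
  M3 = (-0.0975, -0.0975, 0)
Detected image corners:
  c0 = (13.421533, 118.501849) px
  c1 = (167.392789, 163.474453) px
  c2 = (215.359142, 71.118075) px
  c3 = (71.291686, 19.582573) px
Planar DLT: solve 8×8 A·h = b for H (H[2,2]=1):
  H  [+815.66879 -291.66861 +120.56601]
  H  [+289.14933 +472.66639 +93.36087]
  H  [+0.44427 -0.18305 +1.00000]
B = K⁻¹H; ‖b₁‖=1.352990, ‖b₂‖=1.352990; λ = 2/(‖b₁‖+‖b₂‖) = 0.739104, sign → tz>0 ⇒ λ=+0.739104
r₁ = λ·B[:,0] = (+0.88344,+0.33423,+0.32836); r₂ = λ·B[:,1] = (-0.30621,+0.94230,-0.13530)
r₃ = r₁×r₂ = (-0.35464,+0.01898,+0.93481); SVD([r₁ r₂ r₃]) → R = UVᵀ:
  R  [+0.88344 -0.30621 -0.35464]
  R  [+0.33423 +0.94230 +0.01898]
  R  [+0.32836 -0.13530 +0.93481]
t = (-0.24364, -0.26505, +0.73910) m
tr R = 2.760552; θ = arccos((tr R − 1)/2) = 0.494353 rad = 28.324°
axis k = ((R−Rᵀ)₃₂, (R−Rᵀ)₁₃, (R−Rᵀ)₂₁) / (2 sinθ) = (-0.162578, -0.719760, +0.674918)
rvec = θ·k = (-0.080371, -0.355815, +0.333648)

rvec=(-0.0804, -0.3558, 0.3336) tvec=(-0.2436, -0.2651, 0.7391)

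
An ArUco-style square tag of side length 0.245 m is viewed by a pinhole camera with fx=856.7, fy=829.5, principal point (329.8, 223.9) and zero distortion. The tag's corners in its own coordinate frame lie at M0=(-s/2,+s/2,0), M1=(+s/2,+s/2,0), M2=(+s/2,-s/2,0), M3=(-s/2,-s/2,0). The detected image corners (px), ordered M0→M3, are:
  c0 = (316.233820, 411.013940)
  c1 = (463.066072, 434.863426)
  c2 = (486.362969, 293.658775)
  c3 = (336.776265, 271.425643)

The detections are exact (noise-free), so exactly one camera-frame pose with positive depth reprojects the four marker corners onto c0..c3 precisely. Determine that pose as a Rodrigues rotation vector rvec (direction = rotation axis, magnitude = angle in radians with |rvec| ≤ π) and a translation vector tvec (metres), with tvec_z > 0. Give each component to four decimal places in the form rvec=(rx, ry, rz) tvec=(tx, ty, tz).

Intrinsics K: fx=856.7, fy=829.5, cx=329.8, cy=223.9
Marker side s = 0.245 m; corners in marker frame (Z=0):
  M0 = (-0.1225, +0.1225, 0)
  M1 = (+0.1225, +0.1225, 0)
  M2 = (+0.1225, -0.1225, 0)
  M3 = (-0.1225, -0.1225, 0)
Detected image corners:
  c0 = (316.233820, 411.013940) px
  c1 = (463.066072, 434.863426) px
  c2 = (486.362969, 293.658775) px
  c3 = (336.776265, 271.425643) px
Planar DLT: solve 8×8 A·h = b for H (H[2,2]=1):
  H  [+581.64227 -62.47751 +399.99266]
  H  [+73.60323 +596.75360 +353.23705]
  H  [-0.05803 +0.06727 +1.00000]
B = K⁻¹H; ‖b₁‖=0.711373, ‖b₂‖=0.711373; λ = 2/(‖b₁‖+‖b₂‖) = 1.405733, sign → tz>0 ⇒ λ=+1.405733
r₁ = λ·B[:,0] = (+0.98580,+0.14675,-0.08158); r₂ = λ·B[:,1] = (-0.13892,+0.98578,+0.09457)
r₃ = r₁×r₂ = (+0.09430,-0.08189,+0.99217); SVD([r₁ r₂ r₃]) → R = UVᵀ:
  R  [+0.98580 -0.13892 +0.09430]
  R  [+0.14675 +0.98578 -0.08189]
  R  [-0.08158 +0.09457 +0.99217]
t = (+0.11518, +0.21918, +1.40573) m
tr R = 2.963751; θ = arccos((tr R − 1)/2) = 0.190680 rad = 10.925°
axis k = ((R−Rᵀ)₃₂, (R−Rᵀ)₁₃, (R−Rᵀ)₂₁) / (2 sinθ) = (+0.465536, +0.463978, +0.753658)
rvec = θ·k = (+0.088768, +0.088471, +0.143707)

rvec=(0.0888, 0.0885, 0.1437) tvec=(0.1152, 0.2192, 1.4057)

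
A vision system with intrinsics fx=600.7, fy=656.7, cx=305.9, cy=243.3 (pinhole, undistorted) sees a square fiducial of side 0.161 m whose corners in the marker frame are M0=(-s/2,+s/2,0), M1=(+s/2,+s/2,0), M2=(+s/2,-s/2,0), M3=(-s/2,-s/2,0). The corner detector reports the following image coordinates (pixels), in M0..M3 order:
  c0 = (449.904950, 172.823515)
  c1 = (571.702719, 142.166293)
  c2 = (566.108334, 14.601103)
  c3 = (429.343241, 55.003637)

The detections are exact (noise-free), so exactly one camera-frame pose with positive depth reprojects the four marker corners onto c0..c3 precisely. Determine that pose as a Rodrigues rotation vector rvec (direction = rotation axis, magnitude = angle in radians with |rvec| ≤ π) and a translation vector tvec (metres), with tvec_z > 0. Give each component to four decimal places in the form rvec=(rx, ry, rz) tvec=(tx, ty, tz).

Intrinsics K: fx=600.7, fy=656.7, cx=305.9, cy=243.3
Marker side s = 0.161 m; corners in marker frame (Z=0):
  M0 = (-0.0805, +0.0805, 0)
  M1 = (+0.0805, +0.0805, 0)
  M2 = (+0.0805, -0.0805, 0)
  M3 = (-0.0805, -0.0805, 0)
Detected image corners:
  c0 = (449.904950, 172.823515) px
  c1 = (571.702719, 142.166293) px
  c2 = (566.108334, 14.601103) px
  c3 = (429.343241, 55.003637) px
Planar DLT: solve 8×8 A·h = b for H (H[2,2]=1):
  H  [+660.51593 +459.00726 +503.21672]
  H  [-245.49495 +833.22407 +100.23426]
  H  [-0.27699 +0.74711 +1.00000]
B = K⁻¹H; ‖b₁‖=1.299789, ‖b₂‖=1.299789; λ = 2/(‖b₁‖+‖b₂‖) = 0.769356, sign → tz>0 ⇒ λ=+0.769356
r₁ = λ·B[:,0] = (+0.95449,-0.20866,-0.21311); r₂ = λ·B[:,1] = (+0.29517,+0.76321,+0.57479)
r₃ = r₁×r₂ = (+0.04271,-0.61154,+0.79006); SVD([r₁ r₂ r₃]) → R = UVᵀ:
  R  [+0.95449 +0.29517 +0.04271]
  R  [-0.20866 +0.76321 -0.61154]
  R  [-0.21311 +0.57479 +0.79006]
t = (+0.25272, -0.16761, +0.76936) m
tr R = 2.507759; θ = arccos((tr R − 1)/2) = 0.716849 rad = 41.072°
axis k = ((R−Rᵀ)₃₂, (R−Rᵀ)₁₃, (R−Rᵀ)₂₁) / (2 sinθ) = (+0.902820, +0.194684, -0.383424)
rvec = θ·k = (+0.647186, +0.139559, -0.274857)

rvec=(0.6472, 0.1396, -0.2749) tvec=(0.2527, -0.1676, 0.7694)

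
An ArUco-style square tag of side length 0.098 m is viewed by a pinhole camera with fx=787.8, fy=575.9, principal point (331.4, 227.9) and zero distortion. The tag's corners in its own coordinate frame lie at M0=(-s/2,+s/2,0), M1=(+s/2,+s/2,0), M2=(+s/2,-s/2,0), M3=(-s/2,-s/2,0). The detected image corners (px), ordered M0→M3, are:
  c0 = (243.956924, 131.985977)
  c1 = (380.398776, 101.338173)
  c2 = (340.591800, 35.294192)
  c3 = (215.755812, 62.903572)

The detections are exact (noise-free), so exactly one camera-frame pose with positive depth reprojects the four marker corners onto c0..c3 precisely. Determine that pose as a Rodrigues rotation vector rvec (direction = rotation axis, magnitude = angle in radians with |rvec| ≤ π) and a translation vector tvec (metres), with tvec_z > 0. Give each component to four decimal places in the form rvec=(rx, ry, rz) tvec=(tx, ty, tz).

rvec=(-0.5500, 0.0502, -0.3065) tvec=(-0.0264, -0.1439, 0.5655)

Intrinsics K: fx=787.8, fy=575.9, cx=331.4, cy=227.9
Marker side s = 0.098 m; corners in marker frame (Z=0):
  M0 = (-0.0490, +0.0490, 0)
  M1 = (+0.0490, +0.0490, 0)
  M2 = (+0.0490, -0.0490, 0)
  M3 = (-0.0490, -0.0490, 0)
Detected image corners:
  c0 = (243.956924, 131.985977) px
  c1 = (380.398776, 101.338173) px
  c2 = (340.591800, 35.294192) px
  c3 = (215.755812, 62.903572) px
Planar DLT: solve 8×8 A·h = b for H (H[2,2]=1):
  H  [+1348.43736 +74.87214 +294.60320]
  H  [-291.45787 +612.92061 +81.30987]
  H  [+0.06120 -0.92245 +1.00000]
B = K⁻¹H; ‖b₁‖=1.768404, ‖b₂‖=1.768404; λ = 2/(‖b₁‖+‖b₂‖) = 0.565482, sign → tz>0 ⇒ λ=+0.565482
r₁ = λ·B[:,0] = (+0.95335,-0.29988,+0.03461); r₂ = λ·B[:,1] = (+0.27317,+0.80826,-0.52163)
r₃ = r₁×r₂ = (+0.12846,+0.50675,+0.85247); SVD([r₁ r₂ r₃]) → R = UVᵀ:
  R  [+0.95335 +0.27317 +0.12846]
  R  [-0.29988 +0.80826 +0.50675]
  R  [+0.03461 -0.52163 +0.85247]
t = (-0.02641, -0.14394, +0.56548) m
tr R = 2.614075; θ = arccos((tr R − 1)/2) = 0.631678 rad = 36.192°
axis k = ((R−Rᵀ)₃₂, (R−Rᵀ)₁₃, (R−Rᵀ)₂₁) / (2 sinθ) = (-0.870769, +0.079467, -0.485228)
rvec = θ·k = (-0.550046, +0.050198, -0.306508)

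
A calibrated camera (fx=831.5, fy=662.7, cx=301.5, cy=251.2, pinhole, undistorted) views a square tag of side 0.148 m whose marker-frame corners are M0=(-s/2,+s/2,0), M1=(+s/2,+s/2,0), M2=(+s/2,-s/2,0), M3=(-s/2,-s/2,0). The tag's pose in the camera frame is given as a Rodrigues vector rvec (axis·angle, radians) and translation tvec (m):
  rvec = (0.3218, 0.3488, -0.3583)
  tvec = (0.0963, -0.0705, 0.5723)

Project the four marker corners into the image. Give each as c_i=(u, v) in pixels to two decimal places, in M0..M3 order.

Intrinsics K: fx=831.5, fy=662.7, cx=301.5, cy=251.2
Marker side s = 0.148 m; corners in marker frame (Z=0):
  M0 = (-0.0740, +0.0740, 0)
  M1 = (+0.0740, +0.0740, 0)
  M2 = (+0.0740, -0.0740, 0)
  M3 = (-0.0740, -0.0740, 0)
rvec = (0.3218, 0.3488, -0.3583), |rvec| = θ = 0.59464 rad = 34.070°
Rodrigues: sinθ=0.56021, 1−cosθ=0.17165; R = I + sinθ·[k]× + (1−cosθ)·[k]×²:
    [+0.87862 +0.39204 +0.27263]
    [-0.28307 +0.88741 -0.36384]
    [-0.38458 +0.24250 +0.89067]
t = (0.0963, -0.0705, 0.5723) m
M0: Pc = R·M0+t = (+0.06029, +0.01612, +0.61870); u = 831.5·(+0.06029)/0.61870 + 301.5 = 382.5304, v = 662.7·(+0.01612)/0.61870 + 251.2 = 268.4613
M1: Pc = R·M1+t = (+0.19033, -0.02578, +0.56179); u = 831.5·(+0.19033)/0.56179 + 301.5 = 583.2060, v = 662.7·(-0.02578)/0.56179 + 251.2 = 220.7908
M2: Pc = R·M2+t = (+0.13231, -0.15712, +0.52590); u = 831.5·(+0.13231)/0.52590 + 301.5 = 510.6916, v = 662.7·(-0.15712)/0.52590 + 251.2 = 53.2136
M3: Pc = R·M3+t = (+0.00227, -0.11522, +0.58281); u = 831.5·(+0.00227)/0.58281 + 301.5 = 304.7400, v = 662.7·(-0.11522)/0.58281 + 251.2 = 120.1852

c0=(382.53, 268.46) c1=(583.21, 220.79) c2=(510.69, 53.21) c3=(304.74, 120.19)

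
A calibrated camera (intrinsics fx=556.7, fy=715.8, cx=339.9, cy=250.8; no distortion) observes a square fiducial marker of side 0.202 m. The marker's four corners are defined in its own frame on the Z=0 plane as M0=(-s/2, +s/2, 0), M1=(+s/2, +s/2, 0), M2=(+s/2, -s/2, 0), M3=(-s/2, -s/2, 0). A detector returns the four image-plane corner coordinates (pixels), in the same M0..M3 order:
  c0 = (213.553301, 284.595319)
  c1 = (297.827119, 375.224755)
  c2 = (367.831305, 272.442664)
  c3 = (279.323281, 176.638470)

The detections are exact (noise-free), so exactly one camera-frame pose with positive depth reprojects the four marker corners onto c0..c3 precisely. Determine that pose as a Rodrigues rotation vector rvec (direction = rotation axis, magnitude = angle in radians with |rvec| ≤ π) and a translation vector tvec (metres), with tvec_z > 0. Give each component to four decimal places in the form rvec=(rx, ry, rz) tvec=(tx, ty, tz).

Intrinsics K: fx=556.7, fy=715.8, cx=339.9, cy=250.8
Marker side s = 0.202 m; corners in marker frame (Z=0):
  M0 = (-0.1010, +0.1010, 0)
  M1 = (+0.1010, +0.1010, 0)
  M2 = (+0.1010, -0.1010, 0)
  M3 = (-0.1010, -0.1010, 0)
Detected image corners:
  c0 = (213.553301, 284.595319) px
  c1 = (297.827119, 375.224755) px
  c2 = (367.831305, 272.442664) px
  c3 = (279.323281, 176.638470) px
Planar DLT: solve 8×8 A·h = b for H (H[2,2]=1):
  H  [+432.27153 -261.99472 +288.82996]
  H  [+465.79452 +592.53256 +278.66569]
  H  [+0.01680 +0.25583 +1.00000]
B = K⁻¹H; ‖b₁‖=1.001612, ‖b₂‖=1.001612; λ = 2/(‖b₁‖+‖b₂‖) = 0.998391, sign → tz>0 ⇒ λ=+0.998391
r₁ = λ·B[:,0] = (+0.76500,+0.64381,+0.01677); r₂ = λ·B[:,1] = (-0.62581,+0.73696,+0.25542)
r₃ = r₁×r₂ = (+0.15208,-0.20589,+0.96668); SVD([r₁ r₂ r₃]) → R = UVᵀ:
  R  [+0.76500 -0.62581 +0.15208]
  R  [+0.64381 +0.73696 -0.20589]
  R  [+0.01677 +0.25542 +0.96668]
t = (-0.09159, +0.03887, +0.99839) m
tr R = 2.468651; θ = arccos((tr R − 1)/2) = 0.746124 rad = 42.750°
axis k = ((R−Rᵀ)₃₂, (R−Rᵀ)₁₃, (R−Rᵀ)₂₁) / (2 sinθ) = (+0.339801, +0.099674, +0.935201)
rvec = θ·k = (+0.253534, +0.074369, +0.697776)

rvec=(0.2535, 0.0744, 0.6978) tvec=(-0.0916, 0.0389, 0.9984)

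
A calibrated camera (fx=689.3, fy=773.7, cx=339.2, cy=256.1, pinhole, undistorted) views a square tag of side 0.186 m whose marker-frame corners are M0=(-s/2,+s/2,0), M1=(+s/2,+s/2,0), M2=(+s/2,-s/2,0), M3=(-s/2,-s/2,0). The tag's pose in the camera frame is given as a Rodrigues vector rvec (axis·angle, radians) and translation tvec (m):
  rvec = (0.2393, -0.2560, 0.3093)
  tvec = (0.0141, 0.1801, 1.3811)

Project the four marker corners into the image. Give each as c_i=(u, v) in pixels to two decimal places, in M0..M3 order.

c0=(287.94, 392.05) c1=(372.67, 414.09) c2=(403.82, 322.37) c3=(318.05, 296.12)

Intrinsics K: fx=689.3, fy=773.7, cx=339.2, cy=256.1
Marker side s = 0.186 m; corners in marker frame (Z=0):
  M0 = (-0.0930, +0.0930, 0)
  M1 = (+0.0930, +0.0930, 0)
  M2 = (+0.0930, -0.0930, 0)
  M3 = (-0.0930, -0.0930, 0)
rvec = (0.2393, -0.2560, 0.3093), |rvec| = θ = 0.46740 rad = 26.780°
Rodrigues: sinθ=0.45057, 1−cosθ=0.10726; R = I + sinθ·[k]× + (1−cosθ)·[k]×²:
    [+0.92086 -0.32824 -0.21044]
    [+0.26808 +0.92492 -0.26956]
    [+0.28312 +0.19181 +0.93971]
t = (0.0141, 0.1801, 1.3811) m
M0: Pc = R·M0+t = (-0.10207, +0.24119, +1.37261); u = 689.3·(-0.10207)/1.37261 + 339.2 = 287.9444, v = 773.7·(+0.24119)/1.37261 + 256.1 = 392.0494
M1: Pc = R·M1+t = (+0.06921, +0.29105, +1.42527); u = 689.3·(+0.06921)/1.42527 + 339.2 = 372.6736, v = 773.7·(+0.29105)/1.42527 + 256.1 = 414.0946
M2: Pc = R·M2+t = (+0.13027, +0.11901, +1.38959); u = 689.3·(+0.13027)/1.38959 + 339.2 = 403.8176, v = 773.7·(+0.11901)/1.38959 + 256.1 = 322.3652
M3: Pc = R·M3+t = (-0.04101, +0.06915, +1.33693); u = 689.3·(-0.04101)/1.33693 + 339.2 = 318.0541, v = 773.7·(+0.06915)/1.33693 + 256.1 = 296.1186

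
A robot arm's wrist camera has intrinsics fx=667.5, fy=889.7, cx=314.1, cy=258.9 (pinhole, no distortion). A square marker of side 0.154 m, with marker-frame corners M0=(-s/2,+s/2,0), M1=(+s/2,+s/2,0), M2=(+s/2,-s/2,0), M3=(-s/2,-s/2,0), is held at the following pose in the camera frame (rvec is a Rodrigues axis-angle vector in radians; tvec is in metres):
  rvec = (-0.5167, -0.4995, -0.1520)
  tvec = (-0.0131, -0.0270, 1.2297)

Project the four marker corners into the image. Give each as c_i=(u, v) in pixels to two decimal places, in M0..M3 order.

Intrinsics K: fx=667.5, fy=889.7, cx=314.1, cy=258.9
Marker side s = 0.154 m; corners in marker frame (Z=0):
  M0 = (-0.0770, +0.0770, 0)
  M1 = (+0.0770, +0.0770, 0)
  M2 = (+0.0770, -0.0770, 0)
  M3 = (-0.0770, -0.0770, 0)
rvec = (-0.5167, -0.4995, -0.1520), |rvec| = θ = 0.73456 rad = 42.087°
Rodrigues: sinθ=0.67026, 1−cosθ=0.25788; R = I + sinθ·[k]× + (1−cosθ)·[k]×²:
    [+0.86972 +0.26204 -0.41824]
    [-0.01535 +0.86136 +0.50776]
    [+0.49331 -0.43519 +0.75317]
t = (-0.0131, -0.0270, 1.2297) m
M0: Pc = R·M0+t = (-0.05989, +0.04051, +1.15821); u = 667.5·(-0.05989)/1.15821 + 314.1 = 279.5834, v = 889.7·(+0.04051)/1.15821 + 258.9 = 290.0162
M1: Pc = R·M1+t = (+0.07405, +0.03814, +1.23418); u = 667.5·(+0.07405)/1.23418 + 314.1 = 354.1472, v = 889.7·(+0.03814)/1.23418 + 258.9 = 286.3969
M2: Pc = R·M2+t = (+0.03369, -0.09451, +1.30119); u = 667.5·(+0.03369)/1.30119 + 314.1 = 331.3832, v = 889.7·(-0.09451)/1.30119 + 258.9 = 194.2803
M3: Pc = R·M3+t = (-0.10025, -0.09214, +1.22522); u = 667.5·(-0.10025)/1.22522 + 314.1 = 259.4865, v = 889.7·(-0.09214)/1.22522 + 258.9 = 191.9899

c0=(279.58, 290.02) c1=(354.15, 286.40) c2=(331.38, 194.28) c3=(259.49, 191.99)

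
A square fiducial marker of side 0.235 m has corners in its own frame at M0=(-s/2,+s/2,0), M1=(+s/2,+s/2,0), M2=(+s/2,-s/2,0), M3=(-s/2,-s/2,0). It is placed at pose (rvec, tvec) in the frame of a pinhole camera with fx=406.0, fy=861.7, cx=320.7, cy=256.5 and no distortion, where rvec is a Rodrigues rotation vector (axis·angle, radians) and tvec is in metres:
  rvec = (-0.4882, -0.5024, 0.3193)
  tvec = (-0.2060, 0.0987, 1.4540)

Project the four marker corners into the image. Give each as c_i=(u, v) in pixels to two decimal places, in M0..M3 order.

Intrinsics K: fx=406.0, fy=861.7, cx=320.7, cy=256.5
Marker side s = 0.235 m; corners in marker frame (Z=0):
  M0 = (-0.1175, +0.1175, 0)
  M1 = (+0.1175, +0.1175, 0)
  M2 = (+0.1175, -0.1175, 0)
  M3 = (-0.1175, -0.1175, 0)
rvec = (-0.4882, -0.5024, 0.3193), |rvec| = θ = 0.76987 rad = 44.110°
Rodrigues: sinθ=0.69604, 1−cosθ=0.28200; R = I + sinθ·[k]× + (1−cosθ)·[k]×²:
    [+0.83140 -0.17198 -0.52839]
    [+0.40538 +0.83809 +0.36506]
    [+0.38005 -0.51771 +0.76651]
t = (-0.2060, 0.0987, 1.4540) m
M0: Pc = R·M0+t = (-0.32390, +0.14954, +1.34851); u = 406.0·(-0.32390)/1.34851 + 320.7 = 223.1834, v = 861.7·(+0.14954)/1.34851 + 256.5 = 352.0587
M1: Pc = R·M1+t = (-0.12852, +0.24481, +1.43783); u = 406.0·(-0.12852)/1.43783 + 320.7 = 284.4102, v = 861.7·(+0.24481)/1.43783 + 256.5 = 403.2152
M2: Pc = R·M2+t = (-0.08810, +0.04786, +1.55949); u = 406.0·(-0.08810)/1.55949 + 320.7 = 297.7633, v = 861.7·(+0.04786)/1.55949 + 256.5 = 282.9429
M3: Pc = R·M3+t = (-0.28348, -0.04741, +1.47017); u = 406.0·(-0.28348)/1.47017 + 320.7 = 242.4144, v = 861.7·(-0.04741)/1.47017 + 256.5 = 228.7133

c0=(223.18, 352.06) c1=(284.41, 403.22) c2=(297.76, 282.94) c3=(242.41, 228.71)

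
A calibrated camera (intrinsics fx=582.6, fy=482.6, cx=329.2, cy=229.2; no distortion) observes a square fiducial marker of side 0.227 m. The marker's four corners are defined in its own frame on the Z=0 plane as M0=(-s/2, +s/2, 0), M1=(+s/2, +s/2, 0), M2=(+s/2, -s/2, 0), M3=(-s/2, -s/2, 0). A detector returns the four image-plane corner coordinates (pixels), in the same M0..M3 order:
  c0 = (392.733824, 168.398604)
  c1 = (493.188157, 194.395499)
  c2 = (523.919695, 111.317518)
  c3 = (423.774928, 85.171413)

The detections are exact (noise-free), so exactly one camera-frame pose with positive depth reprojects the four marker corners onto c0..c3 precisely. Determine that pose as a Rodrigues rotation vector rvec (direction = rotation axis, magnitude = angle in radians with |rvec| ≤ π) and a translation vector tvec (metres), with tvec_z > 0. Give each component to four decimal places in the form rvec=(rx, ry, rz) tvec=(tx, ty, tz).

rvec=(-0.0106, -0.0157, 0.3006) tvec=(0.2785, -0.2326, 1.2552)

Intrinsics K: fx=582.6, fy=482.6, cx=329.2, cy=229.2
Marker side s = 0.227 m; corners in marker frame (Z=0):
  M0 = (-0.1135, +0.1135, 0)
  M1 = (+0.1135, +0.1135, 0)
  M2 = (+0.1135, -0.1135, 0)
  M3 = (-0.1135, -0.1135, 0)
Detected image corners:
  c0 = (392.733824, 168.398604) px
  c1 = (493.188157, 194.395499) px
  c2 = (523.919695, 111.317518) px
  c3 = (423.774928, 85.171413) px
Planar DLT: solve 8×8 A·h = b for H (H[2,2]=1):
  H  [+446.93415 -140.72854 +458.48516]
  H  [+116.40433 +364.88724 +139.78914]
  H  [+0.01110 -0.01018 +1.00000]
B = K⁻¹H; ‖b₁‖=0.796684, ‖b₂‖=0.796684; λ = 2/(‖b₁‖+‖b₂‖) = 1.255202, sign → tz>0 ⇒ λ=+1.255202
r₁ = λ·B[:,0] = (+0.95504,+0.29614,+0.01393); r₂ = λ·B[:,1] = (-0.29598,+0.95511,-0.01278)
r₃ = r₁×r₂ = (-0.01709,+0.00808,+0.99982); SVD([r₁ r₂ r₃]) → R = UVᵀ:
  R  [+0.95504 -0.29598 -0.01709]
  R  [+0.29614 +0.95511 +0.00808]
  R  [+0.01393 -0.01278 +0.99982]
t = (+0.27854, -0.23255, +1.25520) m
tr R = 2.909973; θ = arccos((tr R − 1)/2) = 0.301182 rad = 17.256°
axis k = ((R−Rᵀ)₃₂, (R−Rᵀ)₁₃, (R−Rᵀ)₂₁) / (2 sinθ) = (-0.035155, -0.052276, +0.998014)
rvec = θ·k = (-0.010588, -0.015745, +0.300584)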